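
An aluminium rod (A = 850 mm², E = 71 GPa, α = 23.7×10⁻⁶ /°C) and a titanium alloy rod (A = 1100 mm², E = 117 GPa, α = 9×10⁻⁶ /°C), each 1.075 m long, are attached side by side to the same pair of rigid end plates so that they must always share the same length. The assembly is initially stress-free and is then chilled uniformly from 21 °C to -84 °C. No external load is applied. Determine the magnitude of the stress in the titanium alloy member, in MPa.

σ ≈ 57.6 MPa (compressive)

Equilibrium of a rigid end plate with no external load gives equal and opposite internal forces ±P in the two members. Since α_{aluminium} > α_{titanium alloy}, cooling drives the aluminium into tension and the titanium alloy into compression.
Setting the final lengths equal and cancelling L: (α₁ − α₂)ΔT = P/(A₁E₁) + P/(A₂E₂).
|α₁ − α₂|·ΔT = 14.7×10⁻⁶ × 105 = 0.001543.
1/(A₁E₁) + 1/(A₂E₂) = 1/(850×71×10³) + 1/(1100×117×10³) = 2.434×10⁻⁸ N⁻¹.
P = 0.001543 / 2.434×10⁻⁸ = 63410 N = 63.41 kN.
σ_{titanium alloy} = P/A₂ = 63410/1100 = 57.65 MPa, compressive.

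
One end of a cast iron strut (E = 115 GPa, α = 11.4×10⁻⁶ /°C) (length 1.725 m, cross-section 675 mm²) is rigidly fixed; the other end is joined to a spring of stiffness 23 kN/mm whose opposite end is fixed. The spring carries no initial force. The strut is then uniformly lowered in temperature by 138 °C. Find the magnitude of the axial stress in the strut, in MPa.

Free thermal contraction: δ_free = αΔT L = 11.4×10⁻⁶ × 138 × 1725 = 2.714 mm.
With a force P in the spring, the elastic change of the strut is PL/(AE) and that of the spring is P/k; compatibility requires their sum to equal δ_free.
P [ L/(AE) + 1/k ] = δ_free → P [ 1725/(675×115×10³) + 1/(23×10³) ] = 2.714.
P = 2.714 / 6.57×10⁻⁵ = 41310 N.
σ = P/A = 41310/675 = 61.19 MPa.

σ ≈ 61.2 MPa (tensile)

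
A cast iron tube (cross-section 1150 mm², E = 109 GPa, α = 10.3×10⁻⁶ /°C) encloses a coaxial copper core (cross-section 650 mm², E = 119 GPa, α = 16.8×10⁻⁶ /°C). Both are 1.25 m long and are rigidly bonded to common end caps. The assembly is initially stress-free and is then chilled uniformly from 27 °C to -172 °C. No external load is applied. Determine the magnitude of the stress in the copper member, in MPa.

σ ≈ 95.2 MPa (tensile)

The copper has the larger α, so on cooling it would change length more than the cast iron if both were free. The rigid plates force a common final length, so the copper is put into tension and the cast iron into compression, with equal and opposite forces P (no external load).
Setting the final lengths equal and cancelling L: (α₁ − α₂)ΔT = P/(A₁E₁) + P/(A₂E₂).
|α₁ − α₂|·ΔT = 6.5×10⁻⁶ × 199 = 0.001293.
1/(A₁E₁) + 1/(A₂E₂) = 1/(1150×109×10³) + 1/(650×119×10³) = 2.091×10⁻⁸ N⁻¹.
P = 0.001293 / 2.091×10⁻⁸ = 61870 N = 61.87 kN.
σ_{copper} = P/A₂ = 61870/650 = 95.19 MPa, tensile.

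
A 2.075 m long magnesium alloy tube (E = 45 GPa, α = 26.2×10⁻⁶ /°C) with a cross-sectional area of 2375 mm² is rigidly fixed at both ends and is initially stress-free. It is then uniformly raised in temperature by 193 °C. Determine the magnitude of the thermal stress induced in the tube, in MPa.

The supports are rigid, so the total axial strain is zero. The restrained thermal strain is ε = αΔT = 26.2×10⁻⁶ × 193 = 5056.6×10⁻⁶.
Hence σ = E·αΔT = 45×10³ × 5056.6×10⁻⁶ = 227.5 MPa, compressive.

σ ≈ 228 MPa (compressive)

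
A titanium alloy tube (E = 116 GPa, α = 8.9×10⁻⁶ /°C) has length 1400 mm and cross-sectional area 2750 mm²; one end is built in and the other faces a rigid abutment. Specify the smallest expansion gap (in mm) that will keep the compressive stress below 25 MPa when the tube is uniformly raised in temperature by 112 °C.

g ≈ 1.09 mm

Free expansion if unrestrained: δ_free = αΔT L = 8.9×10⁻⁶ × 112 × 1400 = 1.396 mm.
A stress of 25 MPa corresponds to the wall pushing the tube back by σL/E = 25×1400/(116×10³) = 0.3017 mm.
So the gap has to take up the difference, g_min = δ_free − σL/E = 1.396 − 0.3017 = 1.094 mm.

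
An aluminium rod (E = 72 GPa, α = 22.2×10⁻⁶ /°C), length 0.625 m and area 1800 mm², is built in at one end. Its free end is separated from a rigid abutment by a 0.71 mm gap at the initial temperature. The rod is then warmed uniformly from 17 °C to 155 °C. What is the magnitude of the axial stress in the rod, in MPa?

Unrestrained expansion: δ_free = αΔT L = 22.2×10⁻⁶ × 138 × 625 = 1.915 mm.
The gap closes (δ_free > 0.71 mm) and the wall then resists a further 1.915 − 0.71 = 1.205 mm of expansion.
Compatibility: PL/(AE) = 1.205 mm, so σ = P/A = E × (1.205/625) = 138.8 MPa.

σ ≈ 139 MPa (compressive)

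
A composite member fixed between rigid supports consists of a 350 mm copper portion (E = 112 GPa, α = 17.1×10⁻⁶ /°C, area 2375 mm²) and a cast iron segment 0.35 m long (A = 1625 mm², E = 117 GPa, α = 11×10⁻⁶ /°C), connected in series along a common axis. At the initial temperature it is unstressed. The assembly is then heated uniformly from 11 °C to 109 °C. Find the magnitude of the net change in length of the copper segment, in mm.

Free thermal expansion of the whole bar: Σ αᵢΔT Lᵢ = 17.1×10⁻⁶×98×350 + 11×10⁻⁶×98×350 = 0.9638 mm.
The rigid supports impose zero overall length change; the single axial force P common to all segments must satisfy P Σ Lᵢ/(AᵢEᵢ) = δ_free.
The series flexibility is Σ Lᵢ/(AᵢEᵢ) = 350/(2375×112×10³) + 350/(1625×117×10³) = 3.157×10⁻⁶ mm/N.
So P = 0.9638 / 3.157×10⁻⁶ = 305.3 kN, compressive.
For the copper segment, free thermal change = 17.1×10⁻⁶×98×350 = 0.5865 mm and elastic change from P = 305300×350/(2375×112×10³) = 0.4017 mm; these oppose, so the net change is 0.185 mm (segment lengthens).

|ΔL| ≈ 0.185 mm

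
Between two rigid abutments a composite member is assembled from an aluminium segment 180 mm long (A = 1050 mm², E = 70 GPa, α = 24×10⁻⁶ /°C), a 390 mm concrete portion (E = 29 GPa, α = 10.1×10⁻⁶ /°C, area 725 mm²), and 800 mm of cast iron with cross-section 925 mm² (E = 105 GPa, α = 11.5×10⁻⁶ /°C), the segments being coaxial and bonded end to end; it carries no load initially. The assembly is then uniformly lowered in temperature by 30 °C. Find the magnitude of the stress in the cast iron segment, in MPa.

σ ≈ 19.4 MPa (tensile)

With the walls removed the bar would change length by δ_free = Σ αᵢΔT Lᵢ = 24×10⁻⁶×30×180 + 10.1×10⁻⁶×30×390 + 11.5×10⁻⁶×30×800 = 0.5238 mm.
Since the ends are fixed, an axial force P builds up, equal in every segment, with P · Σ Lᵢ/(AᵢEᵢ) = δ_free.
The series flexibility is Σ Lᵢ/(AᵢEᵢ) = 180/(1050×70×10³) + 390/(725×29×10³) + 800/(925×105×10³) = 2.924×10⁻⁵ mm/N.
P = 0.5238 / 2.924×10⁻⁵ = 17920 N = 17.92 kN, tensile.
σ_{cast iron} = P / A = 17920 / 925 = 19.37 MPa.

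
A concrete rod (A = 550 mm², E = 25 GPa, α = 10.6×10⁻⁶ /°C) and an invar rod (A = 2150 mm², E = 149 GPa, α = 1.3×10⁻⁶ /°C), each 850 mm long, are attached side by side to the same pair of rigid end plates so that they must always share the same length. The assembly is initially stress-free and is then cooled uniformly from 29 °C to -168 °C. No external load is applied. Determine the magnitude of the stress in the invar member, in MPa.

Equilibrium of a rigid end plate with no external load gives equal and opposite internal forces ±P in the two members. Since α_{concrete} > α_{invar}, cooling drives the concrete into tension and the invar into compression.
Compatibility of the two members (thermal + elastic change equal): (α₁ − α₂)ΔT = P·[1/(A₁E₁) + 1/(A₂E₂)].
|α₁ − α₂|·ΔT = 9.3×10⁻⁶ × 197 = 0.001832.
1/(A₁E₁) + 1/(A₂E₂) = 1/(550×25×10³) + 1/(2150×149×10³) = 7.585×10⁻⁸ N⁻¹.
P = 0.001832 / 7.585×10⁻⁸ = 24150 N = 24.15 kN.
σ_{invar} = P/A₂ = 24150/2150 = 11.23 MPa, compressive.

σ ≈ 11.2 MPa (compressive)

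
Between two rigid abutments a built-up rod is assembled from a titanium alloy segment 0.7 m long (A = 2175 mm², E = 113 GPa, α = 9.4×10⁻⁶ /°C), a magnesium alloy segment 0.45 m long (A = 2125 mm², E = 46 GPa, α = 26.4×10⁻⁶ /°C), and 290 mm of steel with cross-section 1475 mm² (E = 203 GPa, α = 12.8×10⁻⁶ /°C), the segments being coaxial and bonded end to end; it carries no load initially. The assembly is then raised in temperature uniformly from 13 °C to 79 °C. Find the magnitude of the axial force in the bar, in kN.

P ≈ 174 kN (compressive)

With the walls removed the bar would change length by δ_free = Σ αᵢΔT Lᵢ = 9.4×10⁻⁶×66×700 + 26.4×10⁻⁶×66×450 + 12.8×10⁻⁶×66×290 = 1.463 mm.
The walls prevent any net length change, so an axial force P (same in every segment) develops. Compatibility: P · Σ Lᵢ/(AᵢEᵢ) = δ_free.
The series flexibility is Σ Lᵢ/(AᵢEᵢ) = 700/(2175×113×10³) + 450/(2125×46×10³) + 290/(1475×203×10³) = 8.42×10⁻⁶ mm/N.
So P = 1.463 / 8.42×10⁻⁶ = 173.8 kN, compressive.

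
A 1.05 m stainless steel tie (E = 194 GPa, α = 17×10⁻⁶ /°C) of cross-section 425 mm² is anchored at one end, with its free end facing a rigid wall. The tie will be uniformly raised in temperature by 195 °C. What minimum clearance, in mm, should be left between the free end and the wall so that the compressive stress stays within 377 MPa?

With no wall the tie would lengthen by αΔT L = 17×10⁻⁶ × 195 × 1050 = 3.481 mm.
A stress of 377 MPa corresponds to the wall pushing the tie back by σL/E = 377×1050/(194×10³) = 2.04 mm.
The gap must absorb the remainder: g_min = 3.481 − 2.04 = 1.44 mm.

g ≈ 1.44 mm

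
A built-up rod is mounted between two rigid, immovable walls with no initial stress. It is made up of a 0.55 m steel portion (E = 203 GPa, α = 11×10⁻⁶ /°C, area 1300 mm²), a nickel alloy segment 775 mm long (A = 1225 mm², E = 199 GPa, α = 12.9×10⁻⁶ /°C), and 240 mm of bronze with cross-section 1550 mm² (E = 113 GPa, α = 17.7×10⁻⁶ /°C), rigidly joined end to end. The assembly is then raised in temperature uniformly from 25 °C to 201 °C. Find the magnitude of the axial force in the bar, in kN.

With the walls removed the bar would change length by δ_free = Σ αᵢΔT Lᵢ = 11×10⁻⁶×176×550 + 12.9×10⁻⁶×176×775 + 17.7×10⁻⁶×176×240 = 3.572 mm.
The rigid supports impose zero overall length change; the single axial force P common to all segments must satisfy P Σ Lᵢ/(AᵢEᵢ) = δ_free.
The series flexibility is Σ Lᵢ/(AᵢEᵢ) = 550/(1300×203×10³) + 775/(1225×199×10³) + 240/(1550×113×10³) = 6.634×10⁻⁶ mm/N.
P = 3.572 / 6.634×10⁻⁶ = 538500 N = 538.5 kN, compressive.

P ≈ 538 kN (compressive)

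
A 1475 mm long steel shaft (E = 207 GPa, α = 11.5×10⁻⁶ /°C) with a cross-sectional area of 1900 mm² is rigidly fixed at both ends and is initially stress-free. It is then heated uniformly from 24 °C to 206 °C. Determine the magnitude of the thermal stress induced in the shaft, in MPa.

σ ≈ 433 MPa (compressive)

Because both ends are immovable the net strain is zero, and the suppressed thermal strain is αΔT = 11.5×10⁻⁶ × 182 = 2093×10⁻⁶.
σ = EαΔT = 207×10³ × 11.5×10⁻⁶ × 182 = 433.3 MPa (compressive; the shaft is trying to expand).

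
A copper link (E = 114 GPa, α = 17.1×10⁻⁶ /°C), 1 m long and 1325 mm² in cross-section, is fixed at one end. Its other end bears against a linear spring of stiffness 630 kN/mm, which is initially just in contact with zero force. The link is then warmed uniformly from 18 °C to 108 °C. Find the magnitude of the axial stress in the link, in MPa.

If the spring were absent the link would lengthen by αΔT L = 17.1×10⁻⁶ × 90 × 1000 = 1.539 mm.
With a force P in the spring, the elastic change of the link is PL/(AE) and that of the spring is P/k; compatibility requires their sum to equal δ_free.
So P = δ_free / [L/(AE) + 1/k] = 1.539 / [ 1000/(1325×114×10³) + 1/(630×10³) ].
P = 1.539 / 8.208×10⁻⁶ = 187500 N.
σ = P/A = 187500/1325 = 141.5 MPa.

σ ≈ 142 MPa (compressive)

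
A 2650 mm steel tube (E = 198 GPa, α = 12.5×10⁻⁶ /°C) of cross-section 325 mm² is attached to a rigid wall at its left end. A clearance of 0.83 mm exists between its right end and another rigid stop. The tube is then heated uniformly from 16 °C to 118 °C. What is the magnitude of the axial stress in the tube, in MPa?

σ ≈ 190 MPa (compressive)

Free thermal elongation = αΔT L = 12.5×10⁻⁶ × 102 × 2650 = 3.379 mm.
After closing the 0.83 mm clearance, 3.379 − 0.83 = 2.549 mm of expansion remains to be suppressed by the wall.
So σ = E(δ_free − g)/L = 198×10³ × 2.549/2650 = 190.4 MPa.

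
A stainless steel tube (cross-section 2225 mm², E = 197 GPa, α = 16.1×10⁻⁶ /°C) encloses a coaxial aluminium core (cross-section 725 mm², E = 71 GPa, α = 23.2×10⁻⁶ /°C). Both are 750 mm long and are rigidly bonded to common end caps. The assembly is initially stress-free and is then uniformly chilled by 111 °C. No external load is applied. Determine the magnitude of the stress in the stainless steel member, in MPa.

The aluminium has the larger α, so on cooling it would change length more than the stainless steel if both were free. The rigid plates force a common final length, so the aluminium is put into tension and the stainless steel into compression, with equal and opposite forces P (no external load).
Equating the net (thermal + elastic) strains gives |α₁ − α₂|·ΔT = P·[1/(A₁E₁) + 1/(A₂E₂)].
|α₁ − α₂|·ΔT = 7.1×10⁻⁶ × 111 = 0.0007881.
1/(A₁E₁) + 1/(A₂E₂) = 1/(2225×197×10³) + 1/(725×71×10³) = 2.171×10⁻⁸ N⁻¹.
P = 0.0007881 / 2.171×10⁻⁸ = 36300 N = 36.3 kN.
σ_{stainless steel} = P/A₁ = 36300/2225 = 16.32 MPa, compressive.

σ ≈ 16.3 MPa (compressive)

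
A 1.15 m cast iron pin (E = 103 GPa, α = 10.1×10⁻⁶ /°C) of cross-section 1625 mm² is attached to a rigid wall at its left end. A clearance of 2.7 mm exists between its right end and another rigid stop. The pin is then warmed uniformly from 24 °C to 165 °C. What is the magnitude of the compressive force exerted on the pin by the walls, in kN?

P ≈ 0 kN

If the wall were absent the pin would grow by αΔT L = 10.1×10⁻⁶ × 141 × 1150 = 1.638 mm.
This is smaller than the 2.7 mm clearance, so the pin expands freely without reaching the stop — the stress is zero.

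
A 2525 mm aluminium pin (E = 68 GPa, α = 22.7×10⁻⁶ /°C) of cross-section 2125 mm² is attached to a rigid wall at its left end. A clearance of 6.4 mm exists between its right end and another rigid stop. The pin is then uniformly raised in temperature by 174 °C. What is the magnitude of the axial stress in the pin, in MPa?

σ ≈ 96.2 MPa (compressive)

Unrestrained expansion: δ_free = αΔT L = 22.7×10⁻⁶ × 174 × 2525 = 9.973 mm.
This exceeds the 6.4 mm gap, so the wall pushes back. The portion of expansion that must be recovered elastically is δ_free − gap = 9.973 − 6.4 = 3.573 mm.
Compatibility: PL/(AE) = 3.573 mm, so σ = P/A = E × (3.573/2525) = 96.23 MPa.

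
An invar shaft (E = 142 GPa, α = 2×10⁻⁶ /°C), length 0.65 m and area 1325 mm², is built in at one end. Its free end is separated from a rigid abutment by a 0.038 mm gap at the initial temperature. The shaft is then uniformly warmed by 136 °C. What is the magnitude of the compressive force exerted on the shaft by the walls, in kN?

Free thermal elongation = αΔT L = 2×10⁻⁶ × 136 × 650 = 0.1768 mm.
This exceeds the 0.038 mm gap, so the wall pushes back. The portion of expansion that must be recovered elastically is δ_free − gap = 0.1768 − 0.038 = 0.1388 mm.
Compatibility: PL/(AE) = 0.1388 mm, so σ = P/A = E × (0.1388/650) = 30.32 MPa.
P = σA = 30.32 × 1325 = 40.18 kN.

P ≈ 40.2 kN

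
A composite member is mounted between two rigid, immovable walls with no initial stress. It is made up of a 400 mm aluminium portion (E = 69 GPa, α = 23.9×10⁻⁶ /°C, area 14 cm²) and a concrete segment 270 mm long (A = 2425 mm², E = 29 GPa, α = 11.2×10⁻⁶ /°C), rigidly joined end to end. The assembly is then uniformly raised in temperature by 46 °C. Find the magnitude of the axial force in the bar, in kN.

P ≈ 72.5 kN (compressive)

With the walls removed the bar would change length by δ_free = Σ αᵢΔT Lᵢ = 23.9×10⁻⁶×46×400 + 11.2×10⁻⁶×46×270 = 0.5789 mm.
The walls prevent any net length change, so an axial force P (same in every segment) develops. Compatibility: P · Σ Lᵢ/(AᵢEᵢ) = δ_free.
The series flexibility is Σ Lᵢ/(AᵢEᵢ) = 400/(1400×69×10³) + 270/(2425×29×10³) = 7.98×10⁻⁶ mm/N.
So P = 0.5789 / 7.98×10⁻⁶ = 72.54 kN, compressive.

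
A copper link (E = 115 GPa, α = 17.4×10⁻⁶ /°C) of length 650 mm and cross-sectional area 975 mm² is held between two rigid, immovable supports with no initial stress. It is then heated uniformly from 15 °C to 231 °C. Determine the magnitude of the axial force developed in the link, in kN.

The ends cannot move, so σ = EαΔT = 115×10³ × 17.4×10⁻⁶ × 216 = 432.2 MPa.
P = AEαΔT = 975 × 115×10³ × 17.4×10⁻⁶ × 216 = 421.4 kN (compressive).

P ≈ 421 kN (compressive)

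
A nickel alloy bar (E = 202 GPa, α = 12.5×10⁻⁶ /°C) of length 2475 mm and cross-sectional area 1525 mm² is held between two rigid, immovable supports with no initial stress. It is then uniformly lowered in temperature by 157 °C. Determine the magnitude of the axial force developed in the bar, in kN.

Full restraint means ε = 0, so the stress is σ = EαΔT = 202×10³ × 12.5×10⁻⁶ × 157 = 396.4 MPa.
P = AEαΔT = 1525 × 202×10³ × 12.5×10⁻⁶ × 157 = 604.5 kN (tensile).

P ≈ 605 kN (tensile)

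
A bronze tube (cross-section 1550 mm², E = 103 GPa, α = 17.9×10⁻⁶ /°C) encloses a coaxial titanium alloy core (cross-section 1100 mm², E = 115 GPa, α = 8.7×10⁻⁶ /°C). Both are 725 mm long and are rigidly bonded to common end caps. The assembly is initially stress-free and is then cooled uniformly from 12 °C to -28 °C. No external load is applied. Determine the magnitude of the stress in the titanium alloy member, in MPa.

The bronze has the larger α, so on cooling it would change length more than the titanium alloy if both were free. The rigid plates force a common final length, so the bronze is put into tension and the titanium alloy into compression, with equal and opposite forces P (no external load).
Equating the net (thermal + elastic) strains gives |α₁ − α₂|·ΔT = P·[1/(A₁E₁) + 1/(A₂E₂)].
|α₁ − α₂|·ΔT = 9.2×10⁻⁶ × 40 = 0.000368.
1/(A₁E₁) + 1/(A₂E₂) = 1/(1550×103×10³) + 1/(1100×115×10³) = 1.417×10⁻⁸ N⁻¹.
So P = 0.000368 / 1.417×10⁻⁸ = 25.97 kN.
σ_{titanium alloy} = P/A₂ = 25970/1100 = 23.61 MPa, compressive.

σ ≈ 23.6 MPa (compressive)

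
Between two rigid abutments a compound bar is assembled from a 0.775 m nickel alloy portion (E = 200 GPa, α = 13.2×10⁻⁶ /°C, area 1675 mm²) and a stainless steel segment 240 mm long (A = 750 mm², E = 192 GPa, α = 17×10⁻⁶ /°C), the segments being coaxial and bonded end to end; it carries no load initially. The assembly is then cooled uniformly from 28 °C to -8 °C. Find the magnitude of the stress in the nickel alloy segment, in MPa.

σ ≈ 77.3 MPa (tensile)

With the walls removed the bar would change length by δ_free = Σ αᵢΔT Lᵢ = 13.2×10⁻⁶×36×775 + 17×10⁻⁶×36×240 = 0.5152 mm.
Since the ends are fixed, an axial force P builds up, equal in every segment, with P · Σ Lᵢ/(AᵢEᵢ) = δ_free.
Σ Lᵢ/(AᵢEᵢ) = 775/(1675×200×10³) + 240/(750×192×10³) = 3.98×10⁻⁶ mm/N.
P = 0.5152 / 3.98×10⁻⁶ = 129400 N = 129.4 kN, tensile.
σ_{nickel alloy} = P / A = 129400 / 1675 = 77.27 MPa.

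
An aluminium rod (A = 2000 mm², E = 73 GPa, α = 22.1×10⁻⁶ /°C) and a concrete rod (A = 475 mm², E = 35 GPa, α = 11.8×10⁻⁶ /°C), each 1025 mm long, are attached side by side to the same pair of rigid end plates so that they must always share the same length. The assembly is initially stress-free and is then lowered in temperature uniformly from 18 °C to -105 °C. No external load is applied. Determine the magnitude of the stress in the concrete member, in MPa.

The aluminium has the larger α, so on cooling it would change length more than the concrete if both were free. The rigid plates force a common final length, so the aluminium is put into tension and the concrete into compression, with equal and opposite forces P (no external load).
Compatibility of the two members (thermal + elastic change equal): (α₁ − α₂)ΔT = P·[1/(A₁E₁) + 1/(A₂E₂)].
|α₁ − α₂|·ΔT = 10.3×10⁻⁶ × 123 = 0.001267.
1/(A₁E₁) + 1/(A₂E₂) = 1/(2000×73×10³) + 1/(475×35×10³) = 6.7×10⁻⁸ N⁻¹.
P = 0.001267 / 6.7×10⁻⁸ = 18910 N = 18.91 kN.
σ_{concrete} = P/A₂ = 18910/475 = 39.81 MPa, compressive.

σ ≈ 39.8 MPa (compressive)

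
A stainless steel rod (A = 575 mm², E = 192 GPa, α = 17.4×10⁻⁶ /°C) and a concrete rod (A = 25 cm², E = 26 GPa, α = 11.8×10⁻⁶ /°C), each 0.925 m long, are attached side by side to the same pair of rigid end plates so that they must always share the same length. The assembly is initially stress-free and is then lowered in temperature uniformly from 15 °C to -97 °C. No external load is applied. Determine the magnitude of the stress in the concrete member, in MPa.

Equilibrium of a rigid end plate with no external load gives equal and opposite internal forces ±P in the two members. Since α_{stainless steel} > α_{concrete}, cooling drives the stainless steel into tension and the concrete into compression.
Setting the final lengths equal and cancelling L: (α₁ − α₂)ΔT = P/(A₁E₁) + P/(A₂E₂).
|α₁ − α₂|·ΔT = 5.6×10⁻⁶ × 112 = 0.0006272.
1/(A₁E₁) + 1/(A₂E₂) = 1/(575×192×10³) + 1/(2500×26×10³) = 2.444×10⁻⁸ N⁻¹.
P = 0.0006272 / 2.444×10⁻⁸ = 25660 N = 25.66 kN.
σ_{concrete} = P/A₂ = 25660/2500 = 10.26 MPa, compressive.

σ ≈ 10.3 MPa (compressive)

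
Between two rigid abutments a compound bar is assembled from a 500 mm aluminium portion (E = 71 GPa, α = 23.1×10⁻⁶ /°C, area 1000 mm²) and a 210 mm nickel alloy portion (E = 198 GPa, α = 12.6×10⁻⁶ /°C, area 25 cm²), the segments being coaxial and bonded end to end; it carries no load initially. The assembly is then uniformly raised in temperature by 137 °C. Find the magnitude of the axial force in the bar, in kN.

P ≈ 260 kN (compressive)

If the supports were absent, the total length change would be Σ αᵢΔT Lᵢ = 23.1×10⁻⁶×137×500 + 12.6×10⁻⁶×137×210 = 1.945 mm.
Since the ends are fixed, an axial force P builds up, equal in every segment, with P · Σ Lᵢ/(AᵢEᵢ) = δ_free.
The series flexibility is Σ Lᵢ/(AᵢEᵢ) = 500/(1000×71×10³) + 210/(2500×198×10³) = 7.466×10⁻⁶ mm/N.
P = 1.945 / 7.466×10⁻⁶ = 260500 N = 260.5 kN, compressive.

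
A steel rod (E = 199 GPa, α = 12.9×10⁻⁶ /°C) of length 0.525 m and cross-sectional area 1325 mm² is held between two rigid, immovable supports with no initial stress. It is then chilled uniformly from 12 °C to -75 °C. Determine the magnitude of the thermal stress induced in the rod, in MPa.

With length fixed, the mechanical strain must cancel the thermal strain αΔT = 12.9×10⁻⁶ × 87 = 1122.3×10⁻⁶.
Hence σ = E·αΔT = 199×10³ × 1122.3×10⁻⁶ = 223.3 MPa, tensile.

σ ≈ 223 MPa (tensile)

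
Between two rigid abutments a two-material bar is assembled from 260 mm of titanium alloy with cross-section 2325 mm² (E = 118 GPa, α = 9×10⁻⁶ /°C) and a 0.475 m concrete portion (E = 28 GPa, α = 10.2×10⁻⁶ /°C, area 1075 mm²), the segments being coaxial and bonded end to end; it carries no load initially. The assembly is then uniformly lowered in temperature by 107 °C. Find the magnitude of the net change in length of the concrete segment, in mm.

|ΔL| ≈ 0.207 mm

If the supports were absent, the total length change would be Σ αᵢΔT Lᵢ = 9×10⁻⁶×107×260 + 10.2×10⁻⁶×107×475 = 0.7688 mm.
The walls prevent any net length change, so an axial force P (same in every segment) develops. Compatibility: P · Σ Lᵢ/(AᵢEᵢ) = δ_free.
Σ Lᵢ/(AᵢEᵢ) = 260/(2325×118×10³) + 475/(1075×28×10³) = 1.673×10⁻⁵ mm/N.
So P = 0.7688 / 1.673×10⁻⁵ = 45.96 kN, tensile.
For the concrete segment, free thermal change = 10.2×10⁻⁶×107×475 = 0.5184 mm and elastic change from P = 45960×475/(1075×28×10³) = 0.7252 mm; these oppose, so the net change is 0.207 mm (segment lengthens).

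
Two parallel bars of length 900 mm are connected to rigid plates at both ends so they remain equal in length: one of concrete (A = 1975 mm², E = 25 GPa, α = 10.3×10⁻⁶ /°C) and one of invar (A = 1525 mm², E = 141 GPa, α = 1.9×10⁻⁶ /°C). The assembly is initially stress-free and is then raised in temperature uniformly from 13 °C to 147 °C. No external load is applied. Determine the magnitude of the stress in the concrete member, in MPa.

σ ≈ 22.9 MPa (compressive)

The concrete has the larger α, so on heating it would change length more than the invar if both were free. The rigid plates force a common final length, so the concrete is put into compression and the invar into tension, with equal and opposite forces P (no external load).
Equating the net (thermal + elastic) strains gives |α₁ − α₂|·ΔT = P·[1/(A₁E₁) + 1/(A₂E₂)].
|α₁ − α₂|·ΔT = 8.4×10⁻⁶ × 134 = 0.001126.
1/(A₁E₁) + 1/(A₂E₂) = 1/(1975×25×10³) + 1/(1525×141×10³) = 2.49×10⁻⁸ N⁻¹.
P = 0.001126 / 2.49×10⁻⁸ = 45200 N = 45.2 kN.
σ_{concrete} = P/A₁ = 45200/1975 = 22.89 MPa, compressive.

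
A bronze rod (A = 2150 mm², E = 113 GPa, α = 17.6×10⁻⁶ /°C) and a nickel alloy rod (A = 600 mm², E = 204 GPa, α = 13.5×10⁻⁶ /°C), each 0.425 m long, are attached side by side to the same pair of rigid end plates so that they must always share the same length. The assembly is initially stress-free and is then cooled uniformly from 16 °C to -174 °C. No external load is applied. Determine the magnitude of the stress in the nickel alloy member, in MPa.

σ ≈ 106 MPa (compressive)

Equilibrium of a rigid end plate with no external load gives equal and opposite internal forces ±P in the two members. Since α_{bronze} > α_{nickel alloy}, cooling drives the bronze into tension and the nickel alloy into compression.
Compatibility of the two members (thermal + elastic change equal): (α₁ − α₂)ΔT = P·[1/(A₁E₁) + 1/(A₂E₂)].
|α₁ − α₂|·ΔT = 4.1×10⁻⁶ × 190 = 0.000779.
1/(A₁E₁) + 1/(A₂E₂) = 1/(2150×113×10³) + 1/(600×204×10³) = 1.229×10⁻⁸ N⁻¹.
P = 0.000779 / 1.229×10⁻⁸ = 63410 N = 63.41 kN.
σ_{nickel alloy} = P/A₂ = 63410/600 = 105.7 MPa, compressive.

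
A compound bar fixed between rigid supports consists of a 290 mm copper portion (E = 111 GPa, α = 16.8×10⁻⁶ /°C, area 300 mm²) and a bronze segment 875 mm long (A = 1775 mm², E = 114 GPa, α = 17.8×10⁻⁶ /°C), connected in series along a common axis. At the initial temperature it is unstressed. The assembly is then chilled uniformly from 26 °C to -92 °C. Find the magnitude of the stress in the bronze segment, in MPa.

σ ≈ 104 MPa (tensile)

With the walls removed the bar would change length by δ_free = Σ αᵢΔT Lᵢ = 16.8×10⁻⁶×118×290 + 17.8×10⁻⁶×118×875 = 2.413 mm.
Since the ends are fixed, an axial force P builds up, equal in every segment, with P · Σ Lᵢ/(AᵢEᵢ) = δ_free.
The series flexibility is Σ Lᵢ/(AᵢEᵢ) = 290/(300×111×10³) + 875/(1775×114×10³) = 1.303×10⁻⁵ mm/N.
So P = 2.413 / 1.303×10⁻⁵ = 185.1 kN, tensile.
σ_{bronze} = P / A = 185100 / 1775 = 104.3 MPa.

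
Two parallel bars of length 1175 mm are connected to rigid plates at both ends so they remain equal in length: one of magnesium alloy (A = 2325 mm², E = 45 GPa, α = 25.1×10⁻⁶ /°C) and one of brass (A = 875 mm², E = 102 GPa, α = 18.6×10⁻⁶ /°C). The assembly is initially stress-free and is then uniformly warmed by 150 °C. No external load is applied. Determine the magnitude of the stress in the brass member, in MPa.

σ ≈ 53.7 MPa (tensile)

Both members must finish at the same length. With the larger α, the magnesium alloy tends to over-expand; the plates restrain it, putting the magnesium alloy in compression and the brass in tension. With no external load the two internal forces are equal and opposite, magnitude P.
Equating the net (thermal + elastic) strains gives |α₁ − α₂|·ΔT = P·[1/(A₁E₁) + 1/(A₂E₂)].
|α₁ − α₂|·ΔT = 6.5×10⁻⁶ × 150 = 0.000975.
1/(A₁E₁) + 1/(A₂E₂) = 1/(2325×45×10³) + 1/(875×102×10³) = 2.076×10⁻⁸ N⁻¹.
P = 0.000975 / 2.076×10⁻⁸ = 46960 N = 46.96 kN.
σ_{brass} = P/A₂ = 46960/875 = 53.67 MPa, tensile.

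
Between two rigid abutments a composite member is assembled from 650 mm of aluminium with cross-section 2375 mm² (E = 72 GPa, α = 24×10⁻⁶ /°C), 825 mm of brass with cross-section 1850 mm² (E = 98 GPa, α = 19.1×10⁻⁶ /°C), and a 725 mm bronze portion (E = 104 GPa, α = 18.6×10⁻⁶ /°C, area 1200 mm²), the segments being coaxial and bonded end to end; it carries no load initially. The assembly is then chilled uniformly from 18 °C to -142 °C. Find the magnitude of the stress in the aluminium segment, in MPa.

σ ≈ 213 MPa (tensile)

Free thermal contraction of the whole bar: Σ αᵢΔT Lᵢ = 24×10⁻⁶×160×650 + 19.1×10⁻⁶×160×825 + 18.6×10⁻⁶×160×725 = 7.175 mm.
The walls prevent any net length change, so an axial force P (same in every segment) develops. Compatibility: P · Σ Lᵢ/(AᵢEᵢ) = δ_free.
The series flexibility is Σ Lᵢ/(AᵢEᵢ) = 650/(2375×72×10³) + 825/(1850×98×10³) + 725/(1200×104×10³) = 1.416×10⁻⁵ mm/N.
So P = 7.175 / 1.416×10⁻⁵ = 506.7 kN, tensile.
σ_{aluminium} = P / A = 506700 / 2375 = 213.3 MPa.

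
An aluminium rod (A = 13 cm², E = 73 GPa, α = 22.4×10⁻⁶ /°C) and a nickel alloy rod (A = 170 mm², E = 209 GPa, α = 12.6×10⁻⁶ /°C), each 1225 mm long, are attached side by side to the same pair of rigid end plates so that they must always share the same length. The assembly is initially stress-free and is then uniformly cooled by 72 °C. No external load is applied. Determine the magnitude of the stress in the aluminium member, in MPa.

σ ≈ 14 MPa (tensile)

Both members must finish at the same length. With the larger α, the aluminium tends to over-contract; the plates restrain it, putting the aluminium in tension and the nickel alloy in compression. With no external load the two internal forces are equal and opposite, magnitude P.
Setting the final lengths equal and cancelling L: (α₁ − α₂)ΔT = P/(A₁E₁) + P/(A₂E₂).
|α₁ − α₂|·ΔT = 9.8×10⁻⁶ × 72 = 0.0007056.
1/(A₁E₁) + 1/(A₂E₂) = 1/(1300×73×10³) + 1/(170×209×10³) = 3.868×10⁻⁸ N⁻¹.
So P = 0.0007056 / 3.868×10⁻⁸ = 18.24 kN.
σ_{aluminium} = P/A₁ = 18240/1300 = 14.03 MPa, tensile.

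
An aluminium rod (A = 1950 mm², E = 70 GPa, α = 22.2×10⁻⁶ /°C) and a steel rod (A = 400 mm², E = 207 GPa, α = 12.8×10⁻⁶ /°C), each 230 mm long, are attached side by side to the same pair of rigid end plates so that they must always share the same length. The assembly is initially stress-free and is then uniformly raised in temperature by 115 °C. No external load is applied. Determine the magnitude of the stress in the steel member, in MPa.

Both members must finish at the same length. With the larger α, the aluminium tends to over-expand; the plates restrain it, putting the aluminium in compression and the steel in tension. With no external load the two internal forces are equal and opposite, magnitude P.
Setting the final lengths equal and cancelling L: (α₁ − α₂)ΔT = P/(A₁E₁) + P/(A₂E₂).
|α₁ − α₂|·ΔT = 9.4×10⁻⁶ × 115 = 0.001081.
1/(A₁E₁) + 1/(A₂E₂) = 1/(1950×70×10³) + 1/(400×207×10³) = 1.94×10⁻⁸ N⁻¹.
P = 0.001081 / 1.94×10⁻⁸ = 55710 N = 55.71 kN.
σ_{steel} = P/A₂ = 55710/400 = 139.3 MPa, tensile.

σ ≈ 139 MPa (tensile)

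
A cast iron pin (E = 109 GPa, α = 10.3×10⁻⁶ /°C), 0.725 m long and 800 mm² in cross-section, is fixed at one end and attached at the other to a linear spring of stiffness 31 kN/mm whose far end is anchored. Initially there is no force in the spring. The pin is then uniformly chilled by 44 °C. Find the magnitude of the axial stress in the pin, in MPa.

Free thermal contraction: δ_free = αΔT L = 10.3×10⁻⁶ × 44 × 725 = 0.3286 mm.
With a force P in the spring, the elastic change of the pin is PL/(AE) and that of the spring is P/k; compatibility requires their sum to equal δ_free.
So P = δ_free / [L/(AE) + 1/k] = 0.3286 / [ 725/(800×109×10³) + 1/(31×10³) ].
P = 0.3286 / 4.057×10⁻⁵ = 8098 N.
σ = P/A = 8098/800 = 10.12 MPa.

σ ≈ 10.1 MPa (tensile)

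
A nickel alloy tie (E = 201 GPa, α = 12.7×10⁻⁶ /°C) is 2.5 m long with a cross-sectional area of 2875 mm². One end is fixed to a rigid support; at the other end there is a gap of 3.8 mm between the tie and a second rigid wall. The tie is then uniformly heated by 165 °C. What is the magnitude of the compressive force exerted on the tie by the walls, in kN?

P ≈ 333 kN

If the wall were absent the tie would grow by αΔT L = 12.7×10⁻⁶ × 165 × 2500 = 5.239 mm.
After closing the 3.8 mm clearance, 5.239 − 3.8 = 1.439 mm of expansion remains to be suppressed by the wall.
Compatibility: PL/(AE) = 1.439 mm, so σ = P/A = E × (1.439/2500) = 115.7 MPa.
Force on the wall = σA = 115.7 × 2875 mm² = 332.6 kN.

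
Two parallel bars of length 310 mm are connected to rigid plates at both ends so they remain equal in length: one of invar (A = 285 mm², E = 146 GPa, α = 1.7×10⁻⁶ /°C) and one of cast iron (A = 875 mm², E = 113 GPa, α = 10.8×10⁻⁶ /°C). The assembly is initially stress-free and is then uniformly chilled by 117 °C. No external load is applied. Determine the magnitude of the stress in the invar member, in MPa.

The cast iron has the larger α, so on cooling it would change length more than the invar if both were free. The rigid plates force a common final length, so the cast iron is put into tension and the invar into compression, with equal and opposite forces P (no external load).
Compatibility of the two members (thermal + elastic change equal): (α₁ − α₂)ΔT = P·[1/(A₁E₁) + 1/(A₂E₂)].
|α₁ − α₂|·ΔT = 9.1×10⁻⁶ × 117 = 0.001065.
1/(A₁E₁) + 1/(A₂E₂) = 1/(285×146×10³) + 1/(875×113×10³) = 3.415×10⁻⁸ N⁻¹.
So P = 0.001065 / 3.415×10⁻⁸ = 31.18 kN.
σ_{invar} = P/A₁ = 31180/285 = 109.4 MPa, compressive.

σ ≈ 109 MPa (compressive)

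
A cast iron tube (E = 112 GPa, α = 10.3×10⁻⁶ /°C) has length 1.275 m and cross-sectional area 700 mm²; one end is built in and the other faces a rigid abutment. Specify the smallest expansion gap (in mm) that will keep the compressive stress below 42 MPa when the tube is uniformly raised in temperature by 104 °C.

g ≈ 0.888 mm

Free expansion if unrestrained: δ_free = αΔT L = 10.3×10⁻⁶ × 104 × 1275 = 1.366 mm.
At the allowable stress the elastic shortening the wall may impose is σL/E = 42 × 1275 / (112×10³) = 0.4781 mm.
So the gap has to take up the difference, g_min = δ_free − σL/E = 1.366 − 0.4781 = 0.8877 mm.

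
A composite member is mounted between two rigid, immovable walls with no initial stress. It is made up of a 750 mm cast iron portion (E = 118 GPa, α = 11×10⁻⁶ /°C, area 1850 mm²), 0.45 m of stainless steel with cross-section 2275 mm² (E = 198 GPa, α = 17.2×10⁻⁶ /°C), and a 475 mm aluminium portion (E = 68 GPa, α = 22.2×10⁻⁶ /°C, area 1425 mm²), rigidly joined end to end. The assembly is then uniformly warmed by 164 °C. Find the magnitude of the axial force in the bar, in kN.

Free thermal expansion of the whole bar: Σ αᵢΔT Lᵢ = 11×10⁻⁶×164×750 + 17.2×10⁻⁶×164×450 + 22.2×10⁻⁶×164×475 = 4.352 mm.
The rigid supports impose zero overall length change; the single axial force P common to all segments must satisfy P Σ Lᵢ/(AᵢEᵢ) = δ_free.
Σ Lᵢ/(AᵢEᵢ) = 750/(1850×118×10³) + 450/(2275×198×10³) + 475/(1425×68×10³) = 9.337×10⁻⁶ mm/N.
P = 4.352 / 9.337×10⁻⁶ = 466100 N = 466.1 kN, compressive.

P ≈ 466 kN (compressive)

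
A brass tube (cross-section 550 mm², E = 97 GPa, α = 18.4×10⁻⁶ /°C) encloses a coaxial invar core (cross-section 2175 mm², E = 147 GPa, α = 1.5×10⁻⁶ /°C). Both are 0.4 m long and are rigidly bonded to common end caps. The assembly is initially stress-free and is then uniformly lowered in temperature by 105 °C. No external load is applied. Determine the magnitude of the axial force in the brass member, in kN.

The brass has the larger α, so on cooling it would change length more than the invar if both were free. The rigid plates force a common final length, so the brass is put into tension and the invar into compression, with equal and opposite forces P (no external load).
Setting the final lengths equal and cancelling L: (α₁ − α₂)ΔT = P/(A₁E₁) + P/(A₂E₂).
|α₁ − α₂|·ΔT = 16.9×10⁻⁶ × 105 = 0.001774.
1/(A₁E₁) + 1/(A₂E₂) = 1/(550×97×10³) + 1/(2175×147×10³) = 2.187×10⁻⁸ N⁻¹.
P = 0.001774 / 2.187×10⁻⁸ = 81130 N = 81.13 kN.

P ≈ 81.1 kN (tensile in the brass)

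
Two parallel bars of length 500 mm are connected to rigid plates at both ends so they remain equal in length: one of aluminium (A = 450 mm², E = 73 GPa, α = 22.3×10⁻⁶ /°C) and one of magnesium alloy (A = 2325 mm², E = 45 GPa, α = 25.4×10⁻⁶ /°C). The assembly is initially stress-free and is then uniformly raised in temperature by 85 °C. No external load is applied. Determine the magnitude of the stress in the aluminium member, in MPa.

σ ≈ 14.6 MPa (tensile)

Equilibrium of a rigid end plate with no external load gives equal and opposite internal forces ±P in the two members. Since α_{magnesium alloy} > α_{aluminium}, heating drives the magnesium alloy into compression and the aluminium into tension.
Setting the final lengths equal and cancelling L: (α₁ − α₂)ΔT = P/(A₁E₁) + P/(A₂E₂).
|α₁ − α₂|·ΔT = 3.1×10⁻⁶ × 85 = 0.0002635.
1/(A₁E₁) + 1/(A₂E₂) = 1/(450×73×10³) + 1/(2325×45×10³) = 4×10⁻⁸ N⁻¹.
So P = 0.0002635 / 4×10⁻⁸ = 6.588 kN.
σ_{aluminium} = P/A₁ = 6588/450 = 14.64 MPa, tensile.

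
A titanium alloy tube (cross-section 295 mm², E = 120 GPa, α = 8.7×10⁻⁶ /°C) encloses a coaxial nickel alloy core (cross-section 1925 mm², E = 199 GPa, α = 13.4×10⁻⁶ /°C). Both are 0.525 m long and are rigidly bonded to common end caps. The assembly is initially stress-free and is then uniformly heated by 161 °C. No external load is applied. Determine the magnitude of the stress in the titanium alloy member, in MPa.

σ ≈ 83.1 MPa (tensile)

Both members must finish at the same length. With the larger α, the nickel alloy tends to over-expand; the plates restrain it, putting the nickel alloy in compression and the titanium alloy in tension. With no external load the two internal forces are equal and opposite, magnitude P.
Compatibility of the two members (thermal + elastic change equal): (α₁ − α₂)ΔT = P·[1/(A₁E₁) + 1/(A₂E₂)].
|α₁ − α₂|·ΔT = 4.7×10⁻⁶ × 161 = 0.0007567.
1/(A₁E₁) + 1/(A₂E₂) = 1/(295×120×10³) + 1/(1925×199×10³) = 3.086×10⁻⁸ N⁻¹.
P = 0.0007567 / 3.086×10⁻⁸ = 24520 N = 24.52 kN.
σ_{titanium alloy} = P/A₁ = 24520/295 = 83.12 MPa, tensile.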